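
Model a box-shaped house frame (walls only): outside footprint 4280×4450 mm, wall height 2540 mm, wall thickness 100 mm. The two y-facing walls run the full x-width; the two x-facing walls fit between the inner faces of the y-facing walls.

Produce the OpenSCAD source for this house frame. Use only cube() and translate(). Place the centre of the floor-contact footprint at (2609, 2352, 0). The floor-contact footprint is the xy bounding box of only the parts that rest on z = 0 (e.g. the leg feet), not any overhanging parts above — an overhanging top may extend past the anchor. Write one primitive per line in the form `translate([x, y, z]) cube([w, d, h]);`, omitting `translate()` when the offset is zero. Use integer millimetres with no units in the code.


translate([469, 127, 0]) cube([4280, 100, 2540]);
translate([469, 4477, 0]) cube([4280, 100, 2540]);
translate([469, 227, 0]) cube([100, 4250, 2540]);
translate([4649, 227, 0]) cube([100, 4250, 2540]);


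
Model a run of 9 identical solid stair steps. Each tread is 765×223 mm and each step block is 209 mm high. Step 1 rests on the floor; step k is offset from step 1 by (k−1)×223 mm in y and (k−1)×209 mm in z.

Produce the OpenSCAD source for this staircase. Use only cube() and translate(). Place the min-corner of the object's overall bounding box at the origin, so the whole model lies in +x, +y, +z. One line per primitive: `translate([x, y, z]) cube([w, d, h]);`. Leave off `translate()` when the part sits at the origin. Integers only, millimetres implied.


cube([765, 223, 209]);
translate([0, 223, 209]) cube([765, 223, 209]);
translate([0, 446, 418]) cube([765, 223, 209]);
translate([0, 669, 627]) cube([765, 223, 209]);
translate([0, 892, 836]) cube([765, 223, 209]);
translate([0, 1115, 1045]) cube([765, 223, 209]);
translate([0, 1338, 1254]) cube([765, 223, 209]);
translate([0, 1561, 1463]) cube([765, 223, 209]);
translate([0, 1784, 1672]) cube([765, 223, 209]);


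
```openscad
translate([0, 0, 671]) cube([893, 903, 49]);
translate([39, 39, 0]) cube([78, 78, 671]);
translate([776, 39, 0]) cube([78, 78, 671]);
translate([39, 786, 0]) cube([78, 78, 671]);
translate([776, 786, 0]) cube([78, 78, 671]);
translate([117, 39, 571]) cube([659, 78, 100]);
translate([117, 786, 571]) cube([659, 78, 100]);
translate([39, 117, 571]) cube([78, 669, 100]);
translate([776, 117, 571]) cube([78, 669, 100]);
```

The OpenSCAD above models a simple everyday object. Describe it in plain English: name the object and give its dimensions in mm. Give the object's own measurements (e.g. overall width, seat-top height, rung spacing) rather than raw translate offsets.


A rectangular dining table. The top is 893×903×49 mm with its upper surface at z = 720 mm. It stands on four 78×78 mm square legs, each inset 39 mm from the nearest pair of top edges, running from the floor to the underside of the top. Four apron rails, 78 mm thick and 100 mm tall, run between adjacent legs with their top edges flush with the underside of the top and their outer faces flush with the legs' outer faces.


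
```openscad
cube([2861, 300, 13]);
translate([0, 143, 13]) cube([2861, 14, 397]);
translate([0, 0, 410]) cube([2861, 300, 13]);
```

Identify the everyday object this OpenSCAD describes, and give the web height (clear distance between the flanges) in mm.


An I-beam. The web height is 397 mm.

Two wide flanges with a thin centred web — an I-beam. Overall 423 mm minus two 13 mm flanges gives a web of 423 − 2·13 = 397 mm.


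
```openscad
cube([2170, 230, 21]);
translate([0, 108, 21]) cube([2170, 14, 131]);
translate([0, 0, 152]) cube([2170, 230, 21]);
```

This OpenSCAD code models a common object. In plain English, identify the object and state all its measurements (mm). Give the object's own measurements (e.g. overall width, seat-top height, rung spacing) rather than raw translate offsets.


An I-beam lying along x, 2170 mm long. Overall section height 173 mm. Two flanges 230 mm wide (y) and 21 mm thick, one on the floor and one at the top; a web 14 mm thick runs between them, centred on the flange width.


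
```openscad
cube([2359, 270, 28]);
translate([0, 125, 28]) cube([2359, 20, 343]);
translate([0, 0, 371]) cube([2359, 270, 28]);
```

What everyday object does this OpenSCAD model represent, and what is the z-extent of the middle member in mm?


An I-beam. The web height is 343 mm.

Two wide flanges with a thin centred web — an I-beam. Overall 399 mm minus two 28 mm flanges gives a web of 399 − 2·28 = 343 mm.


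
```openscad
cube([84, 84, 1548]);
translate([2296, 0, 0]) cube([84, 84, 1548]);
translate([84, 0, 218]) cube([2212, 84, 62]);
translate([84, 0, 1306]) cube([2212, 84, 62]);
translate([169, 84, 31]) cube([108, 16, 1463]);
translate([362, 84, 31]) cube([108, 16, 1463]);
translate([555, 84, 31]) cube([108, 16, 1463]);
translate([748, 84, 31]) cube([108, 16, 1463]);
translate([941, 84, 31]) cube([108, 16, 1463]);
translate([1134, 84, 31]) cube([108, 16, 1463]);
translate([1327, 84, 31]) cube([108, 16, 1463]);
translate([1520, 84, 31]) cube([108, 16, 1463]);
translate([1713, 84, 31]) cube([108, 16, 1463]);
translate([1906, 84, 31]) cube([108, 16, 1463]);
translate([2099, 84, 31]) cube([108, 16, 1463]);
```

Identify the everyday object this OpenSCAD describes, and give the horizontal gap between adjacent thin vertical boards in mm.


A fence section. The picket gap is 85 mm.

Two posts, two rails, 11 pickets — a fence section. Span 2212 mm holds 11 pickets of 108 mm with 12 equal gaps: ⌊(2212 − 11·108) / 12⌋ = 85 mm.


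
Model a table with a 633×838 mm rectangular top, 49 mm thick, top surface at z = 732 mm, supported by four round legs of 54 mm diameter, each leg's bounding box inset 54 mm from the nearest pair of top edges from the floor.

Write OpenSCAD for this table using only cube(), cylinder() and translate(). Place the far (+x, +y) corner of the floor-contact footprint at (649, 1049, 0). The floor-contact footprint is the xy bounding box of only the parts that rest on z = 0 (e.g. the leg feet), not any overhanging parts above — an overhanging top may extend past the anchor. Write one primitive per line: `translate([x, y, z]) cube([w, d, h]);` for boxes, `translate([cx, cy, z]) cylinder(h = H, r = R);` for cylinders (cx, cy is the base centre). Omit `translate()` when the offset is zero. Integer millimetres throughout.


translate([70, 265, 683]) cube([633, 838, 49]);
translate([151, 346, 0]) cylinder(h = 683, r = 27);
translate([622, 346, 0]) cylinder(h = 683, r = 27);
translate([151, 1022, 0]) cylinder(h = 683, r = 27);
translate([622, 1022, 0]) cylinder(h = 683, r = 27);


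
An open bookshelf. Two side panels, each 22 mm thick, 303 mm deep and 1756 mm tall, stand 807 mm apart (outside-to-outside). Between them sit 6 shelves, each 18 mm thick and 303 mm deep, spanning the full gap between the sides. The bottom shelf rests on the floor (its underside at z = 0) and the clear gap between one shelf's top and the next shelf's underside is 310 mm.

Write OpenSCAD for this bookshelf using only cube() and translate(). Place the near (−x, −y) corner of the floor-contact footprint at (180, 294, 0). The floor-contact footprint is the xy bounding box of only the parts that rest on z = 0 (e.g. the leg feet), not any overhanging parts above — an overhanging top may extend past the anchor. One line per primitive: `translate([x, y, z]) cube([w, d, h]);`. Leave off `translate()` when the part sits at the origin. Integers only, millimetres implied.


translate([180, 294, 0]) cube([22, 303, 1756]);
translate([965, 294, 0]) cube([22, 303, 1756]);
translate([202, 294, 0]) cube([763, 303, 18]);
translate([202, 294, 328]) cube([763, 303, 18]);
translate([202, 294, 656]) cube([763, 303, 18]);
translate([202, 294, 984]) cube([763, 303, 18]);
translate([202, 294, 1312]) cube([763, 303, 18]);
translate([202, 294, 1640]) cube([763, 303, 18]);


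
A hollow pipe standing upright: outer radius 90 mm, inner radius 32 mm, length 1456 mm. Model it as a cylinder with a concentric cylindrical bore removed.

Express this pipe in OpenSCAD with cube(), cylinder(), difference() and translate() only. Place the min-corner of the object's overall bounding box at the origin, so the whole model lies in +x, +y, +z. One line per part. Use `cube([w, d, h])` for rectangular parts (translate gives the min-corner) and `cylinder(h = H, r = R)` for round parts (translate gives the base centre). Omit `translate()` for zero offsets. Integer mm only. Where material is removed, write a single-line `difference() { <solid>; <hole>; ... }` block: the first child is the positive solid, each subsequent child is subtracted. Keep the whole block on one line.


difference() { translate([90, 90, 0]) cylinder(h = 1456, r = 90); translate([90, 90, 0]) cylinder(h = 1456, r = 32); }


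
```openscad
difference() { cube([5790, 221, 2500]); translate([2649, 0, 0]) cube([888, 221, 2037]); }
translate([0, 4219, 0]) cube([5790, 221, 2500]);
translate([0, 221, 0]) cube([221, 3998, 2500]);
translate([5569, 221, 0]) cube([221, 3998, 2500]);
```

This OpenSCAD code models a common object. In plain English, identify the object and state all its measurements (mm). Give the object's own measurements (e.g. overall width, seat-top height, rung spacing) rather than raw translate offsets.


A single room: four walls, each 2500 mm tall and 221 mm thick, enclosing an outside footprint 5790×4440 mm (x × y), no floor or roof. The front and back walls (−y and +y sides) run the full x-width; the side walls fit between their inner faces. A door opening 888 mm wide and 2037 mm tall is cut through the front wall from the floor up, its −x edge 2649 mm from the wall's −x end.


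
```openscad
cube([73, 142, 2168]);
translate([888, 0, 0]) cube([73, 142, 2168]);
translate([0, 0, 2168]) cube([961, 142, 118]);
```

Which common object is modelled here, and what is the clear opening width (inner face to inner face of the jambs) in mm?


A door frame. The clear opening width is 815 mm.

Two 2168 mm tall posts with a header on top — a door frame. The left jamb is 73 mm wide at x = 0; the right jamb starts at x = 888. The clear opening is 888 − 73 = 815 mm.


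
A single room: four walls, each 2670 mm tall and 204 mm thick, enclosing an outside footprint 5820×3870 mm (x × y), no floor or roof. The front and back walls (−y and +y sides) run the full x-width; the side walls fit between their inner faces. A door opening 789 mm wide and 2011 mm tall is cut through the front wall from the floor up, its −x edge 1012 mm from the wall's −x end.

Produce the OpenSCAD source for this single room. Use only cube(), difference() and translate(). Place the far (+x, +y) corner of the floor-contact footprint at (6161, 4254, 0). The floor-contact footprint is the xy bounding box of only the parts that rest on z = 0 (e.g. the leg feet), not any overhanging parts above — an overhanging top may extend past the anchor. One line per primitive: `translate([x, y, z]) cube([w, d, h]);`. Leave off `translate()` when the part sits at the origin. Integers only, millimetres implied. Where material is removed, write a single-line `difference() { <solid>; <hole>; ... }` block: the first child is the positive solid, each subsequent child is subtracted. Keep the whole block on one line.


difference() { translate([341, 384, 0]) cube([5820, 204, 2670]); translate([1353, 384, 0]) cube([789, 204, 2011]); }
translate([341, 4050, 0]) cube([5820, 204, 2670]);
translate([341, 588, 0]) cube([204, 3462, 2670]);
translate([5957, 588, 0]) cube([204, 3462, 2670]);


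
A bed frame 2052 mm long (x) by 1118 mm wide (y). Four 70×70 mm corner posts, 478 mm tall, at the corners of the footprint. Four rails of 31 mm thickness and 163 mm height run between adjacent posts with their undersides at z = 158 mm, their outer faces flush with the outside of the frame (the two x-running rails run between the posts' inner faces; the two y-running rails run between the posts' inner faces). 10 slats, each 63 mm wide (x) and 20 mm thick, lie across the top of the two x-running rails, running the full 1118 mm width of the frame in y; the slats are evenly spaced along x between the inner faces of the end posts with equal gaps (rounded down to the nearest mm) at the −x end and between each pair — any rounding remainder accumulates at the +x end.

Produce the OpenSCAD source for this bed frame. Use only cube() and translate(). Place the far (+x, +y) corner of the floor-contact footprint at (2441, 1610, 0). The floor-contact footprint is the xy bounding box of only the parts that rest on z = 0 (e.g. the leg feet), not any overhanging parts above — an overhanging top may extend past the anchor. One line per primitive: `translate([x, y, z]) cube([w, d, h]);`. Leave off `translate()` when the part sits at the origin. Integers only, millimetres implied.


translate([389, 492, 0]) cube([70, 70, 478]);
translate([389, 1540, 0]) cube([70, 70, 478]);
translate([2371, 492, 0]) cube([70, 70, 478]);
translate([2371, 1540, 0]) cube([70, 70, 478]);
translate([459, 492, 158]) cube([1912, 31, 163]);
translate([459, 1579, 158]) cube([1912, 31, 163]);
translate([389, 562, 158]) cube([31, 978, 163]);
translate([2410, 562, 158]) cube([31, 978, 163]);
translate([575, 492, 321]) cube([63, 1118, 20]);
translate([754, 492, 321]) cube([63, 1118, 20]);
translate([933, 492, 321]) cube([63, 1118, 20]);
translate([1112, 492, 321]) cube([63, 1118, 20]);
translate([1291, 492, 321]) cube([63, 1118, 20]);
translate([1470, 492, 321]) cube([63, 1118, 20]);
translate([1649, 492, 321]) cube([63, 1118, 20]);
translate([1828, 492, 321]) cube([63, 1118, 20]);
translate([2007, 492, 321]) cube([63, 1118, 20]);
translate([2186, 492, 321]) cube([63, 1118, 20]);


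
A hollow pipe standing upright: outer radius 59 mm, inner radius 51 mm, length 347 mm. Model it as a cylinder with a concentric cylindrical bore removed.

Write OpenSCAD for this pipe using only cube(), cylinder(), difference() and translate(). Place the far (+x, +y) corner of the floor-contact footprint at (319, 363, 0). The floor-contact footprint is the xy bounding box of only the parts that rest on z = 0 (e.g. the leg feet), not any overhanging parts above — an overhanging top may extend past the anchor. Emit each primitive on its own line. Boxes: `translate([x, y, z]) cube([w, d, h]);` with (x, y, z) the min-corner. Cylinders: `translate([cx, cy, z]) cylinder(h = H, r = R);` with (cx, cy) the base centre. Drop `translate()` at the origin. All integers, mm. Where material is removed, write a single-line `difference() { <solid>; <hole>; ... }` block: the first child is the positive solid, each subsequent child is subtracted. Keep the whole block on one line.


difference() { translate([260, 304, 0]) cylinder(h = 347, r = 59); translate([260, 304, 0]) cylinder(h = 347, r = 51); }


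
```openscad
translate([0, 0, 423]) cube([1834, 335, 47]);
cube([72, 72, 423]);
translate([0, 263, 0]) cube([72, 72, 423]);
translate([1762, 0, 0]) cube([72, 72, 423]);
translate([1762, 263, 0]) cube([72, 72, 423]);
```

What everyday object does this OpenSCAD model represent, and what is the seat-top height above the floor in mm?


A bench. The seat-top height is 470 mm.

A long slab on four corner posts — a bench. The slab sits at z = 423 with thickness 47, so the top is 423 + 47 = 470 mm.


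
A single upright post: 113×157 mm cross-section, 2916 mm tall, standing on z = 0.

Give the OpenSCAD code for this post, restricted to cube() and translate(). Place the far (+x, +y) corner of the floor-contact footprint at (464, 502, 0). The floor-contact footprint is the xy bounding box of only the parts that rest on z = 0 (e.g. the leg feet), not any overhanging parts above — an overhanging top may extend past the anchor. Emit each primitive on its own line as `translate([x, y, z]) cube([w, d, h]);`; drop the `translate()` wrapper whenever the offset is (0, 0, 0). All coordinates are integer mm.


translate([351, 345, 0]) cube([113, 157, 2916]);


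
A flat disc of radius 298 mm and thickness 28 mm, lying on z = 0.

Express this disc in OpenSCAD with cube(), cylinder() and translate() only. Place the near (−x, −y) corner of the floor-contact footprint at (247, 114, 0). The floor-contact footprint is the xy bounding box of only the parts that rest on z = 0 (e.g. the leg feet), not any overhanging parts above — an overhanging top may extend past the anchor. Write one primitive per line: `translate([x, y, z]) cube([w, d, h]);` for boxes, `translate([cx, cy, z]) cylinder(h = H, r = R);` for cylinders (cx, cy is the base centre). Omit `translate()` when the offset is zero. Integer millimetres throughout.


translate([545, 412, 0]) cylinder(h = 28, r = 298);


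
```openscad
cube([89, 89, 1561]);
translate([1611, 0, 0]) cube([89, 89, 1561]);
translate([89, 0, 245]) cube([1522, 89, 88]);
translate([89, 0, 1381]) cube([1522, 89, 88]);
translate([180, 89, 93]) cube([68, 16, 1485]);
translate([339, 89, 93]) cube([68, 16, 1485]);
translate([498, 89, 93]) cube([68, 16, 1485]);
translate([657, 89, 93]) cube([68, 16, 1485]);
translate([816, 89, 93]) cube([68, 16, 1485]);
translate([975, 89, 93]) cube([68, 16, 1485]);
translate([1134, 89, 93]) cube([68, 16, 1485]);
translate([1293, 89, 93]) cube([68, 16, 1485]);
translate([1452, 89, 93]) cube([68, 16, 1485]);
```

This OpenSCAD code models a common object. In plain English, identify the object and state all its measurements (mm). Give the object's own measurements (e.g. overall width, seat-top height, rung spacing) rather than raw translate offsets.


A fence section. Two 89×89 mm posts, 1561 mm tall, stand on the floor with a clear span of 1522 mm between their inner faces. Two horizontal rails of 89×88 mm section span the gap between the posts with their undersides at z = 245 mm and z = 1381 mm, flush with the posts' −y face. 9 pickets, each 68 mm wide, 16 mm thick and 1485 mm tall, are fixed to the +y face of the rails with their bottoms at z = 93 mm, spaced across the span with a 91 mm gap after the −x post and between neighbouring pickets and before the +x post.


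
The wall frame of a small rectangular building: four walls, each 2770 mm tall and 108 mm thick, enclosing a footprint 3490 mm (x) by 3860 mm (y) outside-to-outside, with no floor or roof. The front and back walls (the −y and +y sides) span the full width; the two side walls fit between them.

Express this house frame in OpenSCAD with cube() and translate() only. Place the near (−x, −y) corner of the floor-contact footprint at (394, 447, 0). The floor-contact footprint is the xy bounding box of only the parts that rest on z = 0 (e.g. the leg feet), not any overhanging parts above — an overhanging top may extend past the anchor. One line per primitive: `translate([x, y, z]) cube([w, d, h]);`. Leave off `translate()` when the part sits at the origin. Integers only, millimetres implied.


translate([394, 447, 0]) cube([3490, 108, 2770]);
translate([394, 4199, 0]) cube([3490, 108, 2770]);
translate([394, 555, 0]) cube([108, 3644, 2770]);
translate([3776, 555, 0]) cube([108, 3644, 2770]);


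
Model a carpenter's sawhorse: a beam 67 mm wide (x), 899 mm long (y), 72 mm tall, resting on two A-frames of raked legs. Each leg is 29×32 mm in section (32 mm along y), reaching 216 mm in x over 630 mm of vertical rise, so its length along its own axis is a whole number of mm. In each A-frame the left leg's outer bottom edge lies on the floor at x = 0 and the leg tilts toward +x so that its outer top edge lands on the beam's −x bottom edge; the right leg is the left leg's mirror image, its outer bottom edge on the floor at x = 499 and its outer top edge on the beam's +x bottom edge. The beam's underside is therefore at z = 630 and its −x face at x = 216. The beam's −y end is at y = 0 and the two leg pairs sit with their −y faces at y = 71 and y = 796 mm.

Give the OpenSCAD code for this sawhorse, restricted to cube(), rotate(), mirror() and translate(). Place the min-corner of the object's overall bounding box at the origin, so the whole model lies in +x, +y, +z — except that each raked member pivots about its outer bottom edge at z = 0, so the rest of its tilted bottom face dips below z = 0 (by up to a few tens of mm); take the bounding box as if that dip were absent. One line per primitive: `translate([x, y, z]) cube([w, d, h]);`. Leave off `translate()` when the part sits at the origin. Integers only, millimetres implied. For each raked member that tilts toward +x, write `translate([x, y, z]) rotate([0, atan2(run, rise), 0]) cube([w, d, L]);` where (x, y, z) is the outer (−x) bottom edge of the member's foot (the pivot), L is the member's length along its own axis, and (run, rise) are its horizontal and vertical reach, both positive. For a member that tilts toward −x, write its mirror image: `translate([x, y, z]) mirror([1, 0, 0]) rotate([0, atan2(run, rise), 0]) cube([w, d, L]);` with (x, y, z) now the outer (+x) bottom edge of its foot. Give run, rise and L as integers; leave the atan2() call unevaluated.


translate([216, 0, 630]) cube([67, 899, 72]);
translate([0, 71, 0]) rotate([0, atan2(216, 630), 0]) cube([29, 32, 666]);
translate([499, 71, 0]) mirror([1, 0, 0]) rotate([0, atan2(216, 630), 0]) cube([29, 32, 666]);
translate([0, 796, 0]) rotate([0, atan2(216, 630), 0]) cube([29, 32, 666]);
translate([499, 796, 0]) mirror([1, 0, 0]) rotate([0, atan2(216, 630), 0]) cube([29, 32, 666]);


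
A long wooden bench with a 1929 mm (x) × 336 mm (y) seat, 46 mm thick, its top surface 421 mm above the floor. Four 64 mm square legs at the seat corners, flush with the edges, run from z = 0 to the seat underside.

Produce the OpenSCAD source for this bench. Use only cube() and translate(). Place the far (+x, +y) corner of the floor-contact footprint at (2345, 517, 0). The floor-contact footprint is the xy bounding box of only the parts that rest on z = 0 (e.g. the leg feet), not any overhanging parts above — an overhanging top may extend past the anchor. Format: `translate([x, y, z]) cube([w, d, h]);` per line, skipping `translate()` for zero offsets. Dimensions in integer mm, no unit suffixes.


translate([416, 181, 375]) cube([1929, 336, 46]);
translate([416, 181, 0]) cube([64, 64, 375]);
translate([416, 453, 0]) cube([64, 64, 375]);
translate([2281, 181, 0]) cube([64, 64, 375]);
translate([2281, 453, 0]) cube([64, 64, 375]);


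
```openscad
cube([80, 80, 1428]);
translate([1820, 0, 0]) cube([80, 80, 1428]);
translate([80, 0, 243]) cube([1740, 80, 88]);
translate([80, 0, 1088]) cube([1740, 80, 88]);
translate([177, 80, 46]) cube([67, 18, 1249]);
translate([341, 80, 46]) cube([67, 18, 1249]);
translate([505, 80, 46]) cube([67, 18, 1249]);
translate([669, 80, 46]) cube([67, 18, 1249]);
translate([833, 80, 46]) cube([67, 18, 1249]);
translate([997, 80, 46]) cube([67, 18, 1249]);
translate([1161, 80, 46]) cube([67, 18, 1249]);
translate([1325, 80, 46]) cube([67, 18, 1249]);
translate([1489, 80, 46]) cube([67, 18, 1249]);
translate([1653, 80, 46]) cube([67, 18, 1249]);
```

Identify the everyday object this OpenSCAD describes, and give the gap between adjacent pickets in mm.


A fence section. The picket gap is 97 mm.

Two posts, two rails, 10 pickets — a fence section. Span 1740 mm holds 10 pickets of 67 mm with 11 equal gaps: ⌊(1740 − 10·67) / 11⌋ = 97 mm.


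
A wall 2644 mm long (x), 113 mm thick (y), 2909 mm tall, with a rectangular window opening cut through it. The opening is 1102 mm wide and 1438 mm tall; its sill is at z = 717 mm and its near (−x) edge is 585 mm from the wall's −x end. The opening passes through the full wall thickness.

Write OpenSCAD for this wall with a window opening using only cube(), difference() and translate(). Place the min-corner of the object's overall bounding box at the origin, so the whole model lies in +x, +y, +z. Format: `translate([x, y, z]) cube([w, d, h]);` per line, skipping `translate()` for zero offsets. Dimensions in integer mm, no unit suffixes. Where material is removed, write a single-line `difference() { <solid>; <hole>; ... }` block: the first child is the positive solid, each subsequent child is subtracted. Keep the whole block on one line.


difference() { cube([2644, 113, 2909]); translate([585, 0, 717]) cube([1102, 113, 1438]); }


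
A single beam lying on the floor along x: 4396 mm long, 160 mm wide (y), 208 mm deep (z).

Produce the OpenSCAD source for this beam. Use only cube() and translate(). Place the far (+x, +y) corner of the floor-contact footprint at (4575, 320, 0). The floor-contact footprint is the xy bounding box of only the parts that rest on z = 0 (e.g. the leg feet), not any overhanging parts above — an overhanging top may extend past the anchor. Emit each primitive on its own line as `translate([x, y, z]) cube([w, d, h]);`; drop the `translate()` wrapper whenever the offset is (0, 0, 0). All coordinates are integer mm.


translate([179, 160, 0]) cube([4396, 160, 208]);


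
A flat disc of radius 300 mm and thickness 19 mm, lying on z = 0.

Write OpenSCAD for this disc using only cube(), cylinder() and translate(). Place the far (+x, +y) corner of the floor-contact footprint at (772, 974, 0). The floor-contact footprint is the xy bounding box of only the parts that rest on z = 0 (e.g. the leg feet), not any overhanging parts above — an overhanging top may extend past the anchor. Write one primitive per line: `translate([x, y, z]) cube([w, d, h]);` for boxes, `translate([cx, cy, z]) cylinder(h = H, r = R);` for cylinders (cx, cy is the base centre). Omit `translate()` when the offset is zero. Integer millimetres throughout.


translate([472, 674, 0]) cylinder(h = 19, r = 300);


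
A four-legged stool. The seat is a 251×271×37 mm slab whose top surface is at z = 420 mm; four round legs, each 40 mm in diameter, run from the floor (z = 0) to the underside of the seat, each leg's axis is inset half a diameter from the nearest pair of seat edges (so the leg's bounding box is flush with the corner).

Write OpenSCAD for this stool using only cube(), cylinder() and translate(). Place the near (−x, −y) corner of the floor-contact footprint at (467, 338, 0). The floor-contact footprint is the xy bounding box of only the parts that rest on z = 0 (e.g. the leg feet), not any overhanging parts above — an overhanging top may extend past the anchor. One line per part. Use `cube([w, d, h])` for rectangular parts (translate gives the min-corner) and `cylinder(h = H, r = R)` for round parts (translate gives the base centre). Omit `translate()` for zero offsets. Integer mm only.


translate([467, 338, 383]) cube([251, 271, 37]);
translate([487, 358, 0]) cylinder(h = 383, r = 20);
translate([698, 358, 0]) cylinder(h = 383, r = 20);
translate([487, 589, 0]) cylinder(h = 383, r = 20);
translate([698, 589, 0]) cylinder(h = 383, r = 20);


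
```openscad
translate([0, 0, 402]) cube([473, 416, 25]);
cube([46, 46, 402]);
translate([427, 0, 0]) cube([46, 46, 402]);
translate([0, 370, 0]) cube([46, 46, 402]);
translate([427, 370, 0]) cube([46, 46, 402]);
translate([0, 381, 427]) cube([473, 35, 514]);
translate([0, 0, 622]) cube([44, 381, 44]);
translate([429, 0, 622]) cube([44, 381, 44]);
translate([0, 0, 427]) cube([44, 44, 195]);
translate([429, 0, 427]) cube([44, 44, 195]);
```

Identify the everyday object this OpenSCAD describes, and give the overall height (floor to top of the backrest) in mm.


A chair. The overall height is 941 mm.

A slab on four corner posts with a tall panel at the back — a chair. The seat slab sits at z = 402 with thickness 25, and the 514 mm backrest starts at the seat top, so the overall height is 402 + 25 + 514 = 941 mm.


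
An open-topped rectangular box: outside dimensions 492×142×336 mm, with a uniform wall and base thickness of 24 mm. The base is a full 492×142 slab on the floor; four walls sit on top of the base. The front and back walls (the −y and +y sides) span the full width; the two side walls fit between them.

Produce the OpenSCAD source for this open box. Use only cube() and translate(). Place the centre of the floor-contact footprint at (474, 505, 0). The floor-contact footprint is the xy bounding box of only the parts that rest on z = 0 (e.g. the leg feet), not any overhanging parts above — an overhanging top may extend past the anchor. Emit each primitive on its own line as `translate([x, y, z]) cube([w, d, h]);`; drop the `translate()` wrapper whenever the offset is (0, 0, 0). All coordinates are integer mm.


translate([228, 434, 0]) cube([492, 142, 24]);
translate([228, 434, 24]) cube([492, 24, 312]);
translate([228, 552, 24]) cube([492, 24, 312]);
translate([228, 458, 24]) cube([24, 94, 312]);
translate([696, 458, 24]) cube([24, 94, 312]);


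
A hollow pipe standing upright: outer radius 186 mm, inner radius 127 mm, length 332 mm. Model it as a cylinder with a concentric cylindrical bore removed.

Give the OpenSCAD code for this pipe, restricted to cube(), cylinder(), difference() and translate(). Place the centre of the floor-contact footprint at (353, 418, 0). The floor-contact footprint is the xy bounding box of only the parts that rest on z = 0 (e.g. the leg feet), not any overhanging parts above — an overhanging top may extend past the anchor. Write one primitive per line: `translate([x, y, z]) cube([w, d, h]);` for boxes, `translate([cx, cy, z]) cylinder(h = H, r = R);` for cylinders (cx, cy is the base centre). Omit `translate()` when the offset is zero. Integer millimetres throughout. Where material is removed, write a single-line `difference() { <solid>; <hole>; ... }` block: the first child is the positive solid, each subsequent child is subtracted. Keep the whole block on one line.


difference() { translate([353, 418, 0]) cylinder(h = 332, r = 186); translate([353, 418, 0]) cylinder(h = 332, r = 127); }


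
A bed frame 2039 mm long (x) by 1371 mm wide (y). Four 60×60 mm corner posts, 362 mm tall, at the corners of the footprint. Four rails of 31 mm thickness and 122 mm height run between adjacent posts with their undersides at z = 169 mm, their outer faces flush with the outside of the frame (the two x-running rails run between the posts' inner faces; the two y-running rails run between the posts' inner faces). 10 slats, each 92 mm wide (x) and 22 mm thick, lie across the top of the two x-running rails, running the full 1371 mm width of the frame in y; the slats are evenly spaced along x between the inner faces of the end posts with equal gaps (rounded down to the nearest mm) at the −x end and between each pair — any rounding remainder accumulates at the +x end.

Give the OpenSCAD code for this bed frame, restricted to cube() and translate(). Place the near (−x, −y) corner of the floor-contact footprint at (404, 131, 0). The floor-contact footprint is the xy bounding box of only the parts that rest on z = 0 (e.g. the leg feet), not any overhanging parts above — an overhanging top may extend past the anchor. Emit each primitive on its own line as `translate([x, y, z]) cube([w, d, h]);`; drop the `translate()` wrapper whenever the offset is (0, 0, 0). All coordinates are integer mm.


translate([404, 131, 0]) cube([60, 60, 362]);
translate([404, 1442, 0]) cube([60, 60, 362]);
translate([2383, 131, 0]) cube([60, 60, 362]);
translate([2383, 1442, 0]) cube([60, 60, 362]);
translate([464, 131, 169]) cube([1919, 31, 122]);
translate([464, 1471, 169]) cube([1919, 31, 122]);
translate([404, 191, 169]) cube([31, 1251, 122]);
translate([2412, 191, 169]) cube([31, 1251, 122]);
translate([554, 131, 291]) cube([92, 1371, 22]);
translate([736, 131, 291]) cube([92, 1371, 22]);
translate([918, 131, 291]) cube([92, 1371, 22]);
translate([1100, 131, 291]) cube([92, 1371, 22]);
translate([1282, 131, 291]) cube([92, 1371, 22]);
translate([1464, 131, 291]) cube([92, 1371, 22]);
translate([1646, 131, 291]) cube([92, 1371, 22]);
translate([1828, 131, 291]) cube([92, 1371, 22]);
translate([2010, 131, 291]) cube([92, 1371, 22]);
translate([2192, 131, 291]) cube([92, 1371, 22]);


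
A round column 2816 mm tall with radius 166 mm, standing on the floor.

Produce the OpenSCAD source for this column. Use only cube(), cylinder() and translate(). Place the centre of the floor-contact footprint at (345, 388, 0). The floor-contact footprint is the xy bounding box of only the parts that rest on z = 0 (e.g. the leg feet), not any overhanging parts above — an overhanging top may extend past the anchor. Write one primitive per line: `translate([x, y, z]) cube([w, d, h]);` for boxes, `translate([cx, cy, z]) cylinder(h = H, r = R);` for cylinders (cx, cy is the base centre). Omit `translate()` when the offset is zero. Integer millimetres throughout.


translate([345, 388, 0]) cylinder(h = 2816, r = 166);


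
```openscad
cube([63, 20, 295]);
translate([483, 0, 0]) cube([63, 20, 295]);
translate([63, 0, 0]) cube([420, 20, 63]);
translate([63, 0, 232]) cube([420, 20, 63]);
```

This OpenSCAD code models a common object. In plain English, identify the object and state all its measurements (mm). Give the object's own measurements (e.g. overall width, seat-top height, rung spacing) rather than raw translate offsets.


A rectangular picture frame lying in the x–z plane (depth along y). The opening is 420 mm wide (x) by 169 mm tall (z), surrounded by a border 63 mm wide on all four sides. The frame is 20 mm deep and is made of two full-height vertical stiles with two horizontal rails fitted between them.


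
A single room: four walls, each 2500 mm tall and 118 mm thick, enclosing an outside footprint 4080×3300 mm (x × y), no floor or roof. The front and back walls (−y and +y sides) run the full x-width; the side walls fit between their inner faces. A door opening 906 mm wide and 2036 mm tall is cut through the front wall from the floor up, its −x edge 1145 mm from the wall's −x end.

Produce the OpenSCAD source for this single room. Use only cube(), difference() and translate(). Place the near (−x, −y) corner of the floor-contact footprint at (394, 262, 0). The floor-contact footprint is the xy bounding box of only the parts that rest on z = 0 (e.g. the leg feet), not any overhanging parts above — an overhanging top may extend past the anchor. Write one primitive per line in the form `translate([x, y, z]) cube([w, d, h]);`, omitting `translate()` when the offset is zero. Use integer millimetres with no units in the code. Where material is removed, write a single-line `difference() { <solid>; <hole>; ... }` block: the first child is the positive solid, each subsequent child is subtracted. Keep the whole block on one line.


difference() { translate([394, 262, 0]) cube([4080, 118, 2500]); translate([1539, 262, 0]) cube([906, 118, 2036]); }
translate([394, 3444, 0]) cube([4080, 118, 2500]);
translate([394, 380, 0]) cube([118, 3064, 2500]);
translate([4356, 380, 0]) cube([118, 3064, 2500]);


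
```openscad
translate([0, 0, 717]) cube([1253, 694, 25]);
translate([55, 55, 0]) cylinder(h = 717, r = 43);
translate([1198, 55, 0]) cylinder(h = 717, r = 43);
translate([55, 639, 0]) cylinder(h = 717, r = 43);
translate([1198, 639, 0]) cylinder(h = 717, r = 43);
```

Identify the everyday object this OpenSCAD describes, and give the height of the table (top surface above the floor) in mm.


A table. The table height is 742 mm.

A 1253×694×25 slab sits at z = 717 on four Ø86 mm round legs — a table. The top surface is at 717 + 25 = 742 mm.


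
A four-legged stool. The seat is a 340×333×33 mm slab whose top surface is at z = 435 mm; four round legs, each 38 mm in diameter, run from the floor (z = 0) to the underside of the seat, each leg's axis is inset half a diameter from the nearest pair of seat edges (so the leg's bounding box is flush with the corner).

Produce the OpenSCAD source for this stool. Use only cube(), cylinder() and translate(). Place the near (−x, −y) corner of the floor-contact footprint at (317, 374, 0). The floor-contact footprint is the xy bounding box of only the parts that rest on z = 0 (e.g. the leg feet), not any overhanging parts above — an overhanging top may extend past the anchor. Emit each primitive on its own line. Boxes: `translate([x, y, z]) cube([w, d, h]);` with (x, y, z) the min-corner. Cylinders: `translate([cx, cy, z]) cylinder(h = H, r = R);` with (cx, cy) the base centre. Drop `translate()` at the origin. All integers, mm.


// leg_h = 435 - 33 = 402
translate([317, 374, 402]) cube([340, 333, 33]);
translate([336, 393, 0]) cylinder(h = 402, r = 19);
translate([638, 393, 0]) cylinder(h = 402, r = 19);
translate([336, 688, 0]) cylinder(h = 402, r = 19);
translate([638, 688, 0]) cylinder(h = 402, r = 19);


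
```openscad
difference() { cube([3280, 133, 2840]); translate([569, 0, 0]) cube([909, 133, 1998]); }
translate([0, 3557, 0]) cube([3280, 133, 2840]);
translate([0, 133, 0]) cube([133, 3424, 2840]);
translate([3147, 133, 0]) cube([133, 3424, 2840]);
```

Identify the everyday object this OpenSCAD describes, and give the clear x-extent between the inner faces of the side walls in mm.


A single room. The interior width is 3014 mm.

Four walls enclosing a rectangle with a door in the front wall — a room. Outside width 3280 minus two 133 mm walls gives 3014 mm.


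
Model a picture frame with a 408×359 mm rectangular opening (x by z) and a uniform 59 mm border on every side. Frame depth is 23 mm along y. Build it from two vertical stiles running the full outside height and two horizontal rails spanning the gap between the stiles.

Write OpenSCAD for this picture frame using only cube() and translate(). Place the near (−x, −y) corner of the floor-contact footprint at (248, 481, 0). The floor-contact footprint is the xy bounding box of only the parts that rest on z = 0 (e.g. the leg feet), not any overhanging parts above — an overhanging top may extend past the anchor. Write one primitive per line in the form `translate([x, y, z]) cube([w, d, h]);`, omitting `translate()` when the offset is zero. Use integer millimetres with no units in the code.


translate([248, 481, 0]) cube([59, 23, 477]);
translate([715, 481, 0]) cube([59, 23, 477]);
translate([307, 481, 0]) cube([408, 23, 59]);
translate([307, 481, 418]) cube([408, 23, 59]);


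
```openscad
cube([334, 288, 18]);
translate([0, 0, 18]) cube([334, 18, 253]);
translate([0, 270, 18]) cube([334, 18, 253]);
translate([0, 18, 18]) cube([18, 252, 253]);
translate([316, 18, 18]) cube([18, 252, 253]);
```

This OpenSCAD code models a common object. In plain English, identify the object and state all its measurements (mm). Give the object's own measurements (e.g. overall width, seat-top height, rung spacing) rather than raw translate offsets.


An open-topped rectangular box: outside dimensions 334×288×271 mm, with a uniform wall and base thickness of 18 mm. The base is a full 334×288 slab on the floor; four walls sit on top of the base. The front and back walls (the −y and +y sides) span the full width; the two side walls fit between them.


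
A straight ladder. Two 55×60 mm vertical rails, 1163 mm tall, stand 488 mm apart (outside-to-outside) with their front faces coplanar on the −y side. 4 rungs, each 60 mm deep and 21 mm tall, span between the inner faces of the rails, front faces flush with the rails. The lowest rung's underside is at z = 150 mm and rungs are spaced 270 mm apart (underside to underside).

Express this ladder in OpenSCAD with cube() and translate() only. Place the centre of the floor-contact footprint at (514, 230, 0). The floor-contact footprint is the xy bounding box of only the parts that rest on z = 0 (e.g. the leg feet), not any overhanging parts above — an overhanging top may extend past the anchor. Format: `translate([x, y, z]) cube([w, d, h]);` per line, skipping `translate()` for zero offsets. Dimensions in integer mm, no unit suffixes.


translate([270, 200, 0]) cube([55, 60, 1163]);
translate([703, 200, 0]) cube([55, 60, 1163]);
translate([325, 200, 150]) cube([378, 60, 21]);
translate([325, 200, 420]) cube([378, 60, 21]);
translate([325, 200, 690]) cube([378, 60, 21]);
translate([325, 200, 960]) cube([378, 60, 21]);


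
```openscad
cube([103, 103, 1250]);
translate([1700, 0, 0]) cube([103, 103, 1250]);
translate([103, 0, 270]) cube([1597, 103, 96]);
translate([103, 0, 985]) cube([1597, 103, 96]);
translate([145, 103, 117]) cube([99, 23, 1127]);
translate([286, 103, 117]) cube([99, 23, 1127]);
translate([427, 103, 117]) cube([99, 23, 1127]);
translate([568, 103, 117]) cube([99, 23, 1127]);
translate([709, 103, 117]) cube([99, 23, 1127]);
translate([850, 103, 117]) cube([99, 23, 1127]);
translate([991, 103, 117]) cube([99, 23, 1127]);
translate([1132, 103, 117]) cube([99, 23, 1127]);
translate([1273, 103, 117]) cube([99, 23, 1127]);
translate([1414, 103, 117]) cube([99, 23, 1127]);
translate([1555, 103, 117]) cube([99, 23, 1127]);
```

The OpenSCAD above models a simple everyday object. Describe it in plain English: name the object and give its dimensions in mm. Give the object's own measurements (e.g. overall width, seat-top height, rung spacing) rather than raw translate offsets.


A fence section. Two 103×103 mm posts, 1250 mm tall, stand on the floor with a clear span of 1597 mm between their inner faces. Two horizontal rails of 103×96 mm section span the gap between the posts with their undersides at z = 270 mm and z = 985 mm, flush with the posts' −y face. 11 pickets, each 99 mm wide, 23 mm thick and 1127 mm tall, are fixed to the +y face of the rails with their bottoms at z = 117 mm, spaced across the span with a 42 mm gap after the −x post and between neighbouring pickets, with 46 mm left before the +x post.
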